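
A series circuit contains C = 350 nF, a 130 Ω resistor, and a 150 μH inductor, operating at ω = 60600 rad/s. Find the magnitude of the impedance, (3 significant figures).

135 Ω

X_L = ωL = 9.09 Ω
X_C = 1/(ωC) = 47.1 Ω
Net reactance X = X_L − X_C = -38.1 Ω
Z = 130 − j38.1 Ω
|Z| = √(130² + 38.1²) = 135 Ω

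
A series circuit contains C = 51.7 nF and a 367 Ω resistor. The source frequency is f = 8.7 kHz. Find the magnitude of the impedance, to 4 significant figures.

509.8 Ω

ω = 2πf = 54660 rad/s
X_C = 1/(ωC) = 353.8 Ω
Z = 367.0 − j353.8 Ω
|Z| = √(367.0² + 353.8²) = 509.8 Ω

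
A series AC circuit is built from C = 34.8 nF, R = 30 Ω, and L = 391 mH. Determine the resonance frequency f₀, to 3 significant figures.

ω₀ = 1/√(LC) = 1/√(0.391 × 3.48e-08) = 8573 rad/s
f₀ = ω₀/(2π) = 1.36 kHz

1.36 kHz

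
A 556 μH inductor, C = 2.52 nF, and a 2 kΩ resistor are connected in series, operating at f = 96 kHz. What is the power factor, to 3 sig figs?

ω = 2πf = 603200 rad/s
X_L = ωL = 335 Ω
X_C = 1/(ωC) = 658 Ω
Net reactance X = X_L − X_C = -323 Ω
Z = 2000 − j323 Ω
|Z| = √(2000² + 323²) = 2030 Ω
∠Z = arctan(-323/2000) = -9.16°
cos φ = cos(-9.16°) = 0.987

0.987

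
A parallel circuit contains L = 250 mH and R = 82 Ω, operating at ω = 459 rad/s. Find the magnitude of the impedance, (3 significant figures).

X_L = ωL = 115 Ω
Parallel: admittances add. Y = 1/R + 1/(jωL)
Y = (0.0122 − j0.00871) S
|Y| = 0.0150 S → |Z| = 1/|Y| = 66.7 Ω, ∠Z = −∠Y = 35.5°

66.7 Ω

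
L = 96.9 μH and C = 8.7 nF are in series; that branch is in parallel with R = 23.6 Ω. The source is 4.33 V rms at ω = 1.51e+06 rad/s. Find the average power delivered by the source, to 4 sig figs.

X_L = ωL = 146.3 Ω
X_C = 1/(ωC) = 76.12 Ω
Branch 1: Z₁ = R = 23.60 Ω
Branch 2 (series LC): Z₂ = j(X_L − X_C) = j70.20 Ω
Parallel: Z = Z₁Z₂/(Z₁+Z₂), |Z| = 22.37 Ω, ∠Z = 18.58°
I = V/|Z| = 193.6 mA
P = VI cos φ = 4.33 × 0.1936 × cos(18.58°) = 794.4 mW

794.4 mW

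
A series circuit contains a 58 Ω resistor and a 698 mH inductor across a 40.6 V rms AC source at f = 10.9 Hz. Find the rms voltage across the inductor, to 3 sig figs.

25.8 V

ω = 2πf = 68.49 rad/s
X_L = ωL = 47.8 Ω
Z = 58.0 + j47.8 Ω
|Z| = √(58.0² + 47.8²) = 75.2 Ω
I = V/|Z| = 540 mA
V_L = I·|Z_L| = 0.540 × 47.8 = 25.8 V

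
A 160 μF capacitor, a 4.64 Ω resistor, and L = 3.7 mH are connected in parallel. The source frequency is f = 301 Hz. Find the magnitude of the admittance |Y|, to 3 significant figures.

ω = 2πf = 1891 rad/s
X_L = ωL = 7.00 Ω
X_C = 1/(ωC) = 3.30 Ω
Parallel: admittances add. Y = 1/R + 1/(jωL) + jωC
Y = (0.216 + j0.160) S
|Y| = 0.268 S → |Z| = 1/|Y| = 3.73 Ω, ∠Z = −∠Y = -36.5°

268 mS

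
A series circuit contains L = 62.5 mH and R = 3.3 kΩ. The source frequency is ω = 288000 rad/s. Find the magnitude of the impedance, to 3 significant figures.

18300 Ω

X_L = ωL = 18000 Ω
Z = 3300 + j18000 Ω
|Z| = √(3300² + 18000²) = 18300 Ω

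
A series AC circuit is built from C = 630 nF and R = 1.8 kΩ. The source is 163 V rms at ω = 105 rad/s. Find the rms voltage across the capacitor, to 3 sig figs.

162 V

X_C = 1/(ωC) = 15100 Ω
Z = 1800 − j15100 Ω
|Z| = √(1800² + 15100²) = 15200 Ω
I = V/|Z| = 10.7 mA
V_C = I·|Z_C| = 0.0107 × 15100 = 162 V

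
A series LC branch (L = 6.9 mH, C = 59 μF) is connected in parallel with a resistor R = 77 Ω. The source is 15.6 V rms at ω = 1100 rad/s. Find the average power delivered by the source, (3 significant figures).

X_L = ωL = 7.59 Ω
X_C = 1/(ωC) = 15.4 Ω
Branch 1: Z₁ = R = 77.0 Ω
Branch 2 (series LC): Z₂ = j(X_L − X_C) = −j7.82 Ω
Parallel: Z = Z₁Z₂/(Z₁+Z₂), |Z| = 7.78 Ω, ∠Z = -84.2°
I = V/|Z| = 2.01 A
P = VI cos φ = 15.6 × 2.01 × cos(-84.2°) = 3.16 W

3.16 W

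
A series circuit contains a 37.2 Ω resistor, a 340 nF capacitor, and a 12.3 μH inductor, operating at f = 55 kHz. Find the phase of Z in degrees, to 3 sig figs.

-6.53°

ω = 2πf = 345600 rad/s
X_L = ωL = 4.25 Ω
X_C = 1/(ωC) = 8.51 Ω
Net reactance X = X_L − X_C = -4.26 Ω
Z = 37.2 − j4.26 Ω
|Z| = √(37.2² + 4.26²) = 37.4 Ω
∠Z = arctan(-4.26/37.2) = -6.53°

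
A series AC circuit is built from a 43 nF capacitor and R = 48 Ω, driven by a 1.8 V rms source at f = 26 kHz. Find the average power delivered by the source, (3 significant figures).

6.89 mW

ω = 2πf = 163400 rad/s
X_C = 1/(ωC) = 142 Ω
Z = 48.0 − j142 Ω
|Z| = √(48.0² + 142²) = 150 Ω
∠Z = arctan(-142/48.0) = -71.4°
I = V/|Z| = 12.0 mA
P = VI cos φ = 1.8 × 0.0120 × cos(-71.4°) = 6.89 mW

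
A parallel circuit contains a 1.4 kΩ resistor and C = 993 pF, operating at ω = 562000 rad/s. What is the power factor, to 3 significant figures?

X_C = 1/(ωC) = 1790 Ω
Parallel: admittances add. Y = 1/R + jωC
Y = (0.000714 + j0.000558) S
|Y| = 0.000906 S → |Z| = 1/|Y| = 1100 Ω, ∠Z = −∠Y = -38.0°
cos φ = cos(-38.0°) = 0.788

0.788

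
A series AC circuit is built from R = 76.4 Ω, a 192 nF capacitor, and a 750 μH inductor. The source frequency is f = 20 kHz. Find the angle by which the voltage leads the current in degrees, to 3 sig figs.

ω = 2πf = 125700 rad/s
X_L = ωL = 94.2 Ω
X_C = 1/(ωC) = 41.4 Ω
Net reactance X = X_L − X_C = 52.8 Ω
Z = 76.4 + j52.8 Ω
|Z| = √(76.4² + 52.8²) = 92.9 Ω
∠Z = arctan(52.8/76.4) = 34.6°

34.6°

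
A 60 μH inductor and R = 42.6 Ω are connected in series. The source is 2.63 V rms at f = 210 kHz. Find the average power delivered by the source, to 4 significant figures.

36.46 mW

ω = 2πf = 1.319e+06 rad/s
X_L = ωL = 79.17 Ω
Z = 42.60 + j79.17 Ω
|Z| = √(42.60² + 79.17²) = 89.90 Ω
∠Z = arctan(79.17/42.60) = 61.72°
I = V/|Z| = 29.25 mA
P = VI cos φ = 2.63 × 0.02925 × cos(61.72°) = 36.46 mW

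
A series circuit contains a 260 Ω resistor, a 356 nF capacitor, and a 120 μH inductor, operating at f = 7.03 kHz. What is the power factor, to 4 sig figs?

0.9758

ω = 2πf = 44170 rad/s
X_L = ωL = 5.300 Ω
X_C = 1/(ωC) = 63.59 Ω
Net reactance X = X_L − X_C = -58.29 Ω
Z = 260.0 − j58.29 Ω
|Z| = √(260.0² + 58.29²) = 266.5 Ω
∠Z = arctan(-58.29/260.0) = -12.64°
cos φ = cos(-12.64°) = 0.9758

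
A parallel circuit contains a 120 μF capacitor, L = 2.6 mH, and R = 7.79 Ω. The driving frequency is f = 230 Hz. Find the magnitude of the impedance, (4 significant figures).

6.315 Ω

ω = 2πf = 1445 rad/s
X_L = ωL = 3.757 Ω
X_C = 1/(ωC) = 5.766 Ω
Parallel: admittances add. Y = 1/R + 1/(jωL) + jωC
Y = (0.1284 − j0.09273) S
|Y| = 0.1584 S → |Z| = 1/|Y| = 6.315 Ω, ∠Z = −∠Y = 35.84°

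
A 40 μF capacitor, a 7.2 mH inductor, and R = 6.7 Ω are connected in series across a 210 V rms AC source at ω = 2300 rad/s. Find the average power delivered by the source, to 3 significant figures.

X_L = ωL = 16.6 Ω
X_C = 1/(ωC) = 10.9 Ω
Net reactance X = X_L − X_C = 5.69 Ω
Z = 6.70 + j5.69 Ω
|Z| = √(6.70² + 5.69²) = 8.79 Ω
∠Z = arctan(5.69/6.70) = 40.3°
I = V/|Z| = 23.9 A
P = VI cos φ = 210 × 23.9 × cos(40.3°) = 3.82 kW

3.82 kW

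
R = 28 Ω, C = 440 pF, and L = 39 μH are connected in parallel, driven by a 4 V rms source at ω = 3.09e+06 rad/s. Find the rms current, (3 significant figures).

146 mA

X_L = ωL = 121 Ω
X_C = 1/(ωC) = 736 Ω
Parallel: admittances add. Y = 1/R + 1/(jωL) + jωC
Y = (0.0357 − j0.00694) S
|Y| = 0.0364 S → |Z| = 1/|Y| = 27.5 Ω, ∠Z = −∠Y = 11.0°
I = V/|Z| = 4/27.5 = 146 mA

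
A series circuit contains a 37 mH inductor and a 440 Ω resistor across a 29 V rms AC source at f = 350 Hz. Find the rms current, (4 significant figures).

ω = 2πf = 2199 rad/s
X_L = ωL = 81.37 Ω
Z = 440.0 + j81.37 Ω
|Z| = √(440.0² + 81.37²) = 447.5 Ω
I = V/|Z| = 29/447.5 = 64.81 mA

64.81 mA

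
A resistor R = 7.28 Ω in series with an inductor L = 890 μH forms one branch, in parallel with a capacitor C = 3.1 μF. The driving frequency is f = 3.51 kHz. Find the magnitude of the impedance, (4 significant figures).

34.67 Ω

ω = 2πf = 22050 rad/s
X_L = ωL = 19.63 Ω
X_C = 1/(ωC) = 14.63 Ω
Branch 1 (R+jX_L): Z₁ = 7.280 + j19.63 Ω, |Z₁| = 20.93 Ω
Branch 2 (−jX_C): Z₂ = −j14.63 Ω
Parallel: Z = Z₁Z₂/(Z₁+Z₂), |Z| = 34.67 Ω, ∠Z = -54.84°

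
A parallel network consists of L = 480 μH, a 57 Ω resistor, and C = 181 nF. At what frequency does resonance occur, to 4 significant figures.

17.07 kHz

ω₀ = 1/√(LC) = 1/√(0.00048 × 1.81e-07) = 107300 rad/s
f₀ = ω₀/(2π) = 17.07 kHz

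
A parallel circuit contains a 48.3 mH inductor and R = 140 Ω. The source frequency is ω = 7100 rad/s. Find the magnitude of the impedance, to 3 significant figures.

X_L = ωL = 343 Ω
Parallel: admittances add. Y = 1/R + 1/(jωL)
Y = (0.00714 − j0.00292) S
|Y| = 0.00772 S → |Z| = 1/|Y| = 130 Ω, ∠Z = −∠Y = 22.2°

130 Ω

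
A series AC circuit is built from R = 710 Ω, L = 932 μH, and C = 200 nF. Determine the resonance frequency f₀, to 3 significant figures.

ω₀ = 1/√(LC) = 1/√(0.000932 × 2e-07) = 73240 rad/s
f₀ = ω₀/(2π) = 11.7 kHz

11.7 kHz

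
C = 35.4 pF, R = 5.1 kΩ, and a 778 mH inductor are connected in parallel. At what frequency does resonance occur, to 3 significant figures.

ω₀ = 1/√(LC) = 1/√(0.778 × 3.54e-11) = 190500 rad/s
f₀ = ω₀/(2π) = 30.3 kHz

30.3 kHz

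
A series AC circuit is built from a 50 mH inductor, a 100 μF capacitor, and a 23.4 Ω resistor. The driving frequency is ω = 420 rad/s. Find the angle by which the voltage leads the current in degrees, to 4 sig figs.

-6.846°

X_L = ωL = 21.00 Ω
X_C = 1/(ωC) = 23.81 Ω
Net reactance X = X_L − X_C = -2.810 Ω
Z = 23.40 − j2.810 Ω
|Z| = √(23.40² + 2.810²) = 23.57 Ω
∠Z = arctan(-2.810/23.40) = -6.846°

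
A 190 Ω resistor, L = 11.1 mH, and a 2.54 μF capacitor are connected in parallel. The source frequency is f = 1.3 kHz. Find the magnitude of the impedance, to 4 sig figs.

90.49 Ω

ω = 2πf = 8168 rad/s
X_L = ωL = 90.67 Ω
X_C = 1/(ωC) = 48.20 Ω
Parallel: admittances add. Y = 1/R + 1/(jωL) + jωC
Y = (0.005263 + j0.009718) S
|Y| = 0.01105 S → |Z| = 1/|Y| = 90.49 Ω, ∠Z = −∠Y = -61.56°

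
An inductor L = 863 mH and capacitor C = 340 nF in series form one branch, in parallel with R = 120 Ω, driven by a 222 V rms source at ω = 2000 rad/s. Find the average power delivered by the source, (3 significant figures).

X_L = ωL = 1730 Ω
X_C = 1/(ωC) = 1470 Ω
Branch 1: Z₁ = R = 120 Ω
Branch 2 (series LC): Z₂ = j(X_L − X_C) = j255 Ω
Parallel: Z = Z₁Z₂/(Z₁+Z₂), |Z| = 109 Ω, ∠Z = 25.2°
I = V/|Z| = 2.04 A
P = VI cos φ = 222 × 2.04 × cos(25.2°) = 411 W

411 W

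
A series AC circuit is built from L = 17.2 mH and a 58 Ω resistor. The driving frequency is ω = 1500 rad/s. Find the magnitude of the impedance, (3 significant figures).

X_L = ωL = 25.8 Ω
Z = 58.0 + j25.8 Ω
|Z| = √(58.0² + 25.8²) = 63.5 Ω

63.5 Ω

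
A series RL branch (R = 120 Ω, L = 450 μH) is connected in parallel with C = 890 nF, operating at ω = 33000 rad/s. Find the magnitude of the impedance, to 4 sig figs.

33.88 Ω

X_L = ωL = 14.85 Ω
X_C = 1/(ωC) = 34.05 Ω
Branch 1 (R+jX_L): Z₁ = 120.0 + j14.85 Ω, |Z₁| = 120.9 Ω
Branch 2 (−jX_C): Z₂ = −j34.05 Ω
Parallel: Z = Z₁Z₂/(Z₁+Z₂), |Z| = 33.88 Ω, ∠Z = -73.86°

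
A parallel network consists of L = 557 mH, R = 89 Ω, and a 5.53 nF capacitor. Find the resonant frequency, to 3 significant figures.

ω₀ = 1/√(LC) = 1/√(0.557 × 5.53e-09) = 18020 rad/s
f₀ = ω₀/(2π) = 2.87 kHz

2.87 kHz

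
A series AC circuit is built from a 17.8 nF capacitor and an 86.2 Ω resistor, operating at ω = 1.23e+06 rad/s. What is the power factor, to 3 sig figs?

X_C = 1/(ωC) = 45.7 Ω
Z = 86.2 − j45.7 Ω
|Z| = √(86.2² + 45.7²) = 97.6 Ω
∠Z = arctan(-45.7/86.2) = -27.9°
cos φ = cos(-27.9°) = 0.884

0.884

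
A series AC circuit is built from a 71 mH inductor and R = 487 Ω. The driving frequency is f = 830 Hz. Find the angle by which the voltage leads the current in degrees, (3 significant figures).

37.2°

ω = 2πf = 5215 rad/s
X_L = ωL = 370 Ω
Z = 487 + j370 Ω
|Z| = √(487² + 370²) = 612 Ω
∠Z = arctan(370/487) = 37.2°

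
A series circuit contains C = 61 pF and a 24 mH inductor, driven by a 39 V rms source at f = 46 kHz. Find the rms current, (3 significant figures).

ω = 2πf = 289000 rad/s
X_L = ωL = 6940 Ω
X_C = 1/(ωC) = 56700 Ω
Net reactance X = X_L − X_C = -49800 Ω
Z = − j49800 Ω
|Z| = √(0² + 49800²) = 49800 Ω
I = V/|Z| = 39/49800 = 783 μA

783 μA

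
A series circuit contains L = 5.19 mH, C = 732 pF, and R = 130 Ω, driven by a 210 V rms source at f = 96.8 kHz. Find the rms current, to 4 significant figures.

228.3 mA

ω = 2πf = 608200 rad/s
X_L = ωL = 3157 Ω
X_C = 1/(ωC) = 2246 Ω
Net reactance X = X_L − X_C = 910.5 Ω
Z = 130.0 + j910.5 Ω
|Z| = √(130.0² + 910.5²) = 919.7 Ω
I = V/|Z| = 210/919.7 = 228.3 mA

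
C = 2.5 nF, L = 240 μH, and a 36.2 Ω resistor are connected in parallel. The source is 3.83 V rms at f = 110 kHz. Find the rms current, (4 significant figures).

ω = 2πf = 691200 rad/s
X_L = ωL = 165.9 Ω
X_C = 1/(ωC) = 578.7 Ω
Parallel: admittances add. Y = 1/R + 1/(jωL) + jωC
Y = (0.02762 − j0.004301) S
|Y| = 0.02796 S → |Z| = 1/|Y| = 35.77 Ω, ∠Z = −∠Y = 8.849°
I = V/|Z| = 3.83/35.77 = 107.1 mA

107.1 mA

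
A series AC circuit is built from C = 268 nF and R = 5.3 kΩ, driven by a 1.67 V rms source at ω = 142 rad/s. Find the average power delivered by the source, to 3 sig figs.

X_C = 1/(ωC) = 26300 Ω
Z = 5300 − j26300 Ω
|Z| = √(5300² + 26300²) = 26800 Ω
∠Z = arctan(-26300/5300) = -78.6°
I = V/|Z| = 62.3 μA
P = VI cos φ = 1.67 × 6.23e-05 × cos(-78.6°) = 20.6 μW

20.6 μW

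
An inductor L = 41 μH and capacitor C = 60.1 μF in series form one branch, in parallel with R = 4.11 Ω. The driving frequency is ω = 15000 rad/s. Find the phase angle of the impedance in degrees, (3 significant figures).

X_L = ωL = 0.615 Ω
X_C = 1/(ωC) = 1.11 Ω
Branch 1: Z₁ = R = 4.11 Ω
Branch 2 (series LC): Z₂ = j(X_L − X_C) = −j0.494 Ω
Parallel: Z = Z₁Z₂/(Z₁+Z₂), |Z| = 0.491 Ω, ∠Z = -83.1°

-83.1°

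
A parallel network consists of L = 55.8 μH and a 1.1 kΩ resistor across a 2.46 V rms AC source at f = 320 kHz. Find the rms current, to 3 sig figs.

22.0 mA

ω = 2πf = 2.011e+06 rad/s
X_L = ωL = 112 Ω
Parallel: admittances add. Y = 1/R + 1/(jωL)
Y = (0.000909 − j0.00891) S
|Y| = 0.00896 S → |Z| = 1/|Y| = 112 Ω, ∠Z = −∠Y = 84.2°
I = V/|Z| = 2.46/112 = 22.0 mA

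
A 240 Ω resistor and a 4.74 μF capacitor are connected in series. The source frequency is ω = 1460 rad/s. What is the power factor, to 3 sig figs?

0.857

X_C = 1/(ωC) = 145 Ω
Z = 240 − j145 Ω
|Z| = √(240² + 145²) = 280 Ω
∠Z = arctan(-145/240) = -31.1°
cos φ = cos(-31.1°) = 0.857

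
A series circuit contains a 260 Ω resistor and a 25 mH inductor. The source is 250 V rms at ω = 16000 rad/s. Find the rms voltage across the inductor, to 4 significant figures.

209.6 V

X_L = ωL = 400.0 Ω
Z = 260.0 + j400.0 Ω
|Z| = √(260.0² + 400.0²) = 477.1 Ω
I = V/|Z| = 524.0 mA
V_L = I·|Z_L| = 0.5240 × 400.0 = 209.6 V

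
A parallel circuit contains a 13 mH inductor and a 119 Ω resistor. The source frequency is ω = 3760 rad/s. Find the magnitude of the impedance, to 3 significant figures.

45.2 Ω

X_L = ωL = 48.9 Ω
Parallel: admittances add. Y = 1/R + 1/(jωL)
Y = (0.00840 − j0.0205) S
|Y| = 0.0221 S → |Z| = 1/|Y| = 45.2 Ω, ∠Z = −∠Y = 67.7°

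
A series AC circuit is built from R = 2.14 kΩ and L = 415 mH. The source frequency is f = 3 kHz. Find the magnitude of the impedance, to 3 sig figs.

8110 Ω

ω = 2πf = 18850 rad/s
X_L = ωL = 7820 Ω
Z = 2140 + j7820 Ω
|Z| = √(2140² + 7820²) = 8110 Ω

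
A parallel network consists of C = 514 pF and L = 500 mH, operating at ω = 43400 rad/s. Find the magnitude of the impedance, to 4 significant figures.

42060 Ω

X_L = ωL = 21700 Ω
X_C = 1/(ωC) = 44830 Ω
Parallel: admittances add. Y = 1/(jωL) + jωC
Y = (0 − j2.378e-05) S
|Y| = 2.378e-05 S → |Z| = 1/|Y| = 42060 Ω, ∠Z = −∠Y = 90.00°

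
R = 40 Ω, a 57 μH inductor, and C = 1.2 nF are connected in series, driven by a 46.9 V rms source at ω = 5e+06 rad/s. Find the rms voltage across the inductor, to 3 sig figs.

107 V

X_L = ωL = 285 Ω
X_C = 1/(ωC) = 167 Ω
Net reactance X = X_L − X_C = 118 Ω
Z = 40.0 + j118 Ω
|Z| = √(40.0² + 118²) = 125 Ω
I = V/|Z| = 375 mA
V_L = I·|Z_L| = 0.375 × 285 = 107 V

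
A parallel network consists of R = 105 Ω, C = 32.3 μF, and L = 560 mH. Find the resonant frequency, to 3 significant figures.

ω₀ = 1/√(LC) = 1/√(0.56 × 3.23e-05) = 235.1 rad/s
f₀ = ω₀/(2π) = 37.4 Hz

37.4 Hz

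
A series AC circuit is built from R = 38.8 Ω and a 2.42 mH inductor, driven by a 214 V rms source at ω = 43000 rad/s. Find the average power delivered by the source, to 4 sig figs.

X_L = ωL = 104.1 Ω
Z = 38.80 + j104.1 Ω
|Z| = √(38.80² + 104.1²) = 111.1 Ω
∠Z = arctan(104.1/38.80) = 69.55°
I = V/|Z| = 1.927 A
P = VI cos φ = 214 × 1.927 × cos(69.55°) = 144.1 W

144.1 W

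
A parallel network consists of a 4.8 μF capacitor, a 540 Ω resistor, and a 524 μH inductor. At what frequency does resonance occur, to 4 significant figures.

ω₀ = 1/√(LC) = 1/√(0.000524 × 4.8e-06) = 19940 rad/s
f₀ = ω₀/(2π) = 3.173 kHz

3.173 kHz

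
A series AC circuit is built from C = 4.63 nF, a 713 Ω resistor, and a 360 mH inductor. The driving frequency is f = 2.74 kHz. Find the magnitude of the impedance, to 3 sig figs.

6390 Ω

ω = 2πf = 17220 rad/s
X_L = ωL = 6200 Ω
X_C = 1/(ωC) = 12500 Ω
Net reactance X = X_L − X_C = -6350 Ω
Z = 713 − j6350 Ω
|Z| = √(713² + 6350²) = 6390 Ω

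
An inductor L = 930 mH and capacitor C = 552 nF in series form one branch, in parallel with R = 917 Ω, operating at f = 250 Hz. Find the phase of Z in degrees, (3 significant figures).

71.5°

ω = 2πf = 1571 rad/s
X_L = ωL = 1460 Ω
X_C = 1/(ωC) = 1150 Ω
Branch 1: Z₁ = R = 917 Ω
Branch 2 (series LC): Z₂ = j(X_L − X_C) = j308 Ω
Parallel: Z = Z₁Z₂/(Z₁+Z₂), |Z| = 292 Ω, ∠Z = 71.5°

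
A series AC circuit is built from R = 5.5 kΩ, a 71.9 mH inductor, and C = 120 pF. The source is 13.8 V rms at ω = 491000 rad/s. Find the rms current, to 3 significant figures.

721 μA

X_L = ωL = 35300 Ω
X_C = 1/(ωC) = 17000 Ω
Net reactance X = X_L − X_C = 18300 Ω
Z = 5500 + j18300 Ω
|Z| = √(5500² + 18300²) = 19100 Ω
I = V/|Z| = 13.8/19100 = 721 μA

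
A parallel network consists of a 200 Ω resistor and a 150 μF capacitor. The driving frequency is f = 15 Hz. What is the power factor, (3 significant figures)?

0.333

ω = 2πf = 94.25 rad/s
X_C = 1/(ωC) = 70.7 Ω
Parallel: admittances add. Y = 1/R + jωC
Y = (0.00500 + j0.0141) S
|Y| = 0.0150 S → |Z| = 1/|Y| = 66.7 Ω, ∠Z = −∠Y = -70.5°
cos φ = cos(-70.5°) = 0.333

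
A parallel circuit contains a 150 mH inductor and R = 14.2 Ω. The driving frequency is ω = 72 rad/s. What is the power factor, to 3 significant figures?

X_L = ωL = 10.8 Ω
Parallel: admittances add. Y = 1/R + 1/(jωL)
Y = (0.0704 − j0.0926) S
|Y| = 0.116 S → |Z| = 1/|Y| = 8.60 Ω, ∠Z = −∠Y = 52.7°
cos φ = cos(52.7°) = 0.605

0.605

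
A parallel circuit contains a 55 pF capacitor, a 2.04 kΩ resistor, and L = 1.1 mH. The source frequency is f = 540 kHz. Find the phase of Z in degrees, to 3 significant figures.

ω = 2πf = 3.393e+06 rad/s
X_L = ωL = 3730 Ω
X_C = 1/(ωC) = 5360 Ω
Parallel: admittances add. Y = 1/R + 1/(jωL) + jωC
Y = (0.000490 − j8.13e-05) S
|Y| = 0.000497 S → |Z| = 1/|Y| = 2010 Ω, ∠Z = −∠Y = 9.42°

9.42°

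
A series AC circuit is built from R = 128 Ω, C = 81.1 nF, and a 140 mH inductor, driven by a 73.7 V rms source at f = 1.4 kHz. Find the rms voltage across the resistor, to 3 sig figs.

ω = 2πf = 8796 rad/s
X_L = ωL = 1230 Ω
X_C = 1/(ωC) = 1400 Ω
Net reactance X = X_L − X_C = -170 Ω
Z = 128 − j170 Ω
|Z| = √(128² + 170²) = 213 Ω
I = V/|Z| = 346 mA
V_R = I·|Z_R| = 0.346 × 128 = 44.3 V

44.3 V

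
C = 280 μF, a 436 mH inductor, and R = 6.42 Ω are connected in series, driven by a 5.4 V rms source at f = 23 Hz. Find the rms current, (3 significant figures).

139 mA

ω = 2πf = 144.5 rad/s
X_L = ωL = 63.0 Ω
X_C = 1/(ωC) = 24.7 Ω
Net reactance X = X_L − X_C = 38.3 Ω
Z = 6.42 + j38.3 Ω
|Z| = √(6.42² + 38.3²) = 38.8 Ω
I = V/|Z| = 5.4/38.8 = 139 mA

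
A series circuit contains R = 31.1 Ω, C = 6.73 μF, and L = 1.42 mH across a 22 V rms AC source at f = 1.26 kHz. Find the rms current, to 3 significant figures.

ω = 2πf = 7917 rad/s
X_L = ωL = 11.2 Ω
X_C = 1/(ωC) = 18.8 Ω
Net reactance X = X_L − X_C = -7.53 Ω
Z = 31.1 − j7.53 Ω
|Z| = √(31.1² + 7.53²) = 32.0 Ω
I = V/|Z| = 22/32.0 = 688 mA

688 mA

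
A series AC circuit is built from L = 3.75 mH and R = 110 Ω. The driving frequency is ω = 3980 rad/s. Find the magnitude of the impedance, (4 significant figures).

X_L = ωL = 14.92 Ω
Z = 110.0 + j14.92 Ω
|Z| = √(110.0² + 14.92²) = 111.0 Ω

111.0 Ω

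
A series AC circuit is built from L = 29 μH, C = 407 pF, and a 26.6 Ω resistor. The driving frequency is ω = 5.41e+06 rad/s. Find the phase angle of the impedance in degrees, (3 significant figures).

-84.9°

X_L = ωL = 157 Ω
X_C = 1/(ωC) = 454 Ω
Net reactance X = X_L − X_C = -297 Ω
Z = 26.6 − j297 Ω
|Z| = √(26.6² + 297²) = 298 Ω
∠Z = arctan(-297/26.6) = -84.9°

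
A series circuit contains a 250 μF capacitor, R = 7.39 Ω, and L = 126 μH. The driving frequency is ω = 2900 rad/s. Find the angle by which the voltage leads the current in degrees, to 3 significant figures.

-7.81°

X_L = ωL = 0.365 Ω
X_C = 1/(ωC) = 1.38 Ω
Net reactance X = X_L − X_C = -1.01 Ω
Z = 7.39 − j1.01 Ω
|Z| = √(7.39² + 1.01²) = 7.46 Ω
∠Z = arctan(-1.01/7.39) = -7.81°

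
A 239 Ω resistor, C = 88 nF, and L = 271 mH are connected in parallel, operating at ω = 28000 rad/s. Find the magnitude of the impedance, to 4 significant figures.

208.8 Ω

X_L = ωL = 7588 Ω
X_C = 1/(ωC) = 405.8 Ω
Parallel: admittances add. Y = 1/R + 1/(jωL) + jωC
Y = (0.004184 + j0.002332) S
|Y| = 0.004790 S → |Z| = 1/|Y| = 208.8 Ω, ∠Z = −∠Y = -29.14°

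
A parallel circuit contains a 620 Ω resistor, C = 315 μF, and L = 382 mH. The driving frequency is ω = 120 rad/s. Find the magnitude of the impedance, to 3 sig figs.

62.2 Ω

X_L = ωL = 45.8 Ω
X_C = 1/(ωC) = 26.5 Ω
Parallel: admittances add. Y = 1/R + 1/(jωL) + jωC
Y = (0.00161 + j0.0160) S
|Y| = 0.0161 S → |Z| = 1/|Y| = 62.2 Ω, ∠Z = −∠Y = -84.2°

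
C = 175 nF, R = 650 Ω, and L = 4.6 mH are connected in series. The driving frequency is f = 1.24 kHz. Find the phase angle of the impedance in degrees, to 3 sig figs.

-47.0°

ω = 2πf = 7791 rad/s
X_L = ωL = 35.8 Ω
X_C = 1/(ωC) = 733 Ω
Net reactance X = X_L − X_C = -698 Ω
Z = 650 − j698 Ω
|Z| = √(650² + 698²) = 953 Ω
∠Z = arctan(-698/650) = -47.0°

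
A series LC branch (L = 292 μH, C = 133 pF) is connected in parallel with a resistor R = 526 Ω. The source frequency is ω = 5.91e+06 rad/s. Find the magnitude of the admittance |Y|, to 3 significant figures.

2.91 mS

X_L = ωL = 1730 Ω
X_C = 1/(ωC) = 1270 Ω
Branch 1: Z₁ = R = 526 Ω
Branch 2 (series LC): Z₂ = j(X_L − X_C) = j454 Ω
Parallel: Z = Z₁Z₂/(Z₁+Z₂), |Z| = 343 Ω, ∠Z = 49.2°
|Y| = 1/|Z| = 2.91 mS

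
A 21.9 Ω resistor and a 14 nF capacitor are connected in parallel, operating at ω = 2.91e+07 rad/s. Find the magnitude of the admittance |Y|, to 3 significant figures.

X_C = 1/(ωC) = 2.45 Ω
Parallel: admittances add. Y = 1/R + jωC
Y = (0.0457 + j0.407) S
|Y| = 0.410 S → |Z| = 1/|Y| = 2.44 Ω, ∠Z = −∠Y = -83.6°

410 mS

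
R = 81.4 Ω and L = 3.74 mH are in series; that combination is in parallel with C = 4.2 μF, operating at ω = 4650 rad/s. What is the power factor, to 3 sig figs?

0.568

X_L = ωL = 17.4 Ω
X_C = 1/(ωC) = 51.2 Ω
Branch 1 (R+jX_L): Z₁ = 81.4 + j17.4 Ω, |Z₁| = 83.2 Ω
Branch 2 (−jX_C): Z₂ = −j51.2 Ω
Parallel: Z = Z₁Z₂/(Z₁+Z₂), |Z| = 48.4 Ω, ∠Z = -55.4°
cos φ = cos(-55.4°) = 0.568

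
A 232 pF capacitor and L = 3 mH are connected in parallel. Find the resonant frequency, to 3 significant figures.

191 kHz

ω₀ = 1/√(LC) = 1/√(0.003 × 2.32e-10) = 1.199e+06 rad/s
f₀ = ω₀/(2π) = 191 kHz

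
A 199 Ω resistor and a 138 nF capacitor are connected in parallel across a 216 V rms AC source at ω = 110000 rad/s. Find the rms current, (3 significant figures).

X_C = 1/(ωC) = 65.9 Ω
Parallel: admittances add. Y = 1/R + jωC
Y = (0.00503 + j0.0152) S
|Y| = 0.0160 S → |Z| = 1/|Y| = 62.5 Ω, ∠Z = −∠Y = -71.7°
I = V/|Z| = 216/62.5 = 3.45 A

3.45 A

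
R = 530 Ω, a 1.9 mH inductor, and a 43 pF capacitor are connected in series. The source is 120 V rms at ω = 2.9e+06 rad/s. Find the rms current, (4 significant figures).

X_L = ωL = 5510 Ω
X_C = 1/(ωC) = 8019 Ω
Net reactance X = X_L − X_C = -2509 Ω
Z = 530.0 − j2509 Ω
|Z| = √(530.0² + 2509²) = 2565 Ω
I = V/|Z| = 120/2565 = 46.79 mA

46.79 mA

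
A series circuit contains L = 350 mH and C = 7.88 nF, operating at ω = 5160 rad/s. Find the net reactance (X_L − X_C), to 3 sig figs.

-22800 Ω

X_L = ωL = 1810 Ω
X_C = 1/(ωC) = 24600 Ω
X = 1810 − 24600 = -22800 Ω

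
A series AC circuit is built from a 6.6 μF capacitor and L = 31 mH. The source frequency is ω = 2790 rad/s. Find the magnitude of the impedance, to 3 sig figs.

X_L = ωL = 86.5 Ω
X_C = 1/(ωC) = 54.3 Ω
Net reactance X = X_L − X_C = 32.2 Ω
Z = j32.2 Ω
|Z| = √(0² + 32.2²) = 32.2 Ω

32.2 Ω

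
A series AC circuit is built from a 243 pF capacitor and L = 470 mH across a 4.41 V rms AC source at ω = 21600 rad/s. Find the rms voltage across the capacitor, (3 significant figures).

X_L = ωL = 10200 Ω
X_C = 1/(ωC) = 191000 Ω
Net reactance X = X_L − X_C = -180000 Ω
Z = − j180000 Ω
|Z| = √(0² + 180000²) = 180000 Ω
I = V/|Z| = 24.5 μA
V_C = I·|Z_C| = 2.45e-05 × 191000 = 4.66 V

4.66 V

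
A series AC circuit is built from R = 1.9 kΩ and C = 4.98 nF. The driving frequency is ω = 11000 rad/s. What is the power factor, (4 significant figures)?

X_C = 1/(ωC) = 18250 Ω
Z = 1900 − j18250 Ω
|Z| = √(1900² + 18250²) = 18350 Ω
∠Z = arctan(-18250/1900) = -84.06°
cos φ = cos(-84.06°) = 0.1035

0.1035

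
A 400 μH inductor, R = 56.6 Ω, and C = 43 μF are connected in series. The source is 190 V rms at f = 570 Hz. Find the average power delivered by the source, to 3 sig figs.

633 W

ω = 2πf = 3581 rad/s
X_L = ωL = 1.43 Ω
X_C = 1/(ωC) = 6.49 Ω
Net reactance X = X_L − X_C = -5.06 Ω
Z = 56.6 − j5.06 Ω
|Z| = √(56.6² + 5.06²) = 56.8 Ω
∠Z = arctan(-5.06/56.6) = -5.11°
I = V/|Z| = 3.34 A
P = VI cos φ = 190 × 3.34 × cos(-5.11°) = 633 W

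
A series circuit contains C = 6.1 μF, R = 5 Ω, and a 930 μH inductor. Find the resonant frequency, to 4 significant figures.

2.113 kHz

ω₀ = 1/√(LC) = 1/√(0.00093 × 6.1e-06) = 13280 rad/s
f₀ = ω₀/(2π) = 2.113 kHz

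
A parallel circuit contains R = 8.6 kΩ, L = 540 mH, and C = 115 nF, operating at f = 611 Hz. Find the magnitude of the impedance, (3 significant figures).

ω = 2πf = 3839 rad/s
X_L = ωL = 2070 Ω
X_C = 1/(ωC) = 2270 Ω
Parallel: admittances add. Y = 1/R + 1/(jωL) + jωC
Y = (0.000116 − j4.09e-05) S
|Y| = 0.000123 S → |Z| = 1/|Y| = 8110 Ω, ∠Z = −∠Y = 19.4°

8110 Ω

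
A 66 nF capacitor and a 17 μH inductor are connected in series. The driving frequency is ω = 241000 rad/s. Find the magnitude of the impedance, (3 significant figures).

58.8 Ω

X_L = ωL = 4.10 Ω
X_C = 1/(ωC) = 62.9 Ω
Net reactance X = X_L − X_C = -58.8 Ω
Z = − j58.8 Ω
|Z| = √(0² + 58.8²) = 58.8 Ω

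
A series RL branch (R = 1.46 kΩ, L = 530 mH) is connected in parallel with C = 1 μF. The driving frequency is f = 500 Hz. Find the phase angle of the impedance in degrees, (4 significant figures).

ω = 2πf = 3142 rad/s
X_L = ωL = 1665 Ω
X_C = 1/(ωC) = 318.3 Ω
Branch 1 (R+jX_L): Z₁ = 1460 + j1665 Ω, |Z₁| = 2214 Ω
Branch 2 (−jX_C): Z₂ = −j318.3 Ω
Parallel: Z = Z₁Z₂/(Z₁+Z₂), |Z| = 354.9 Ω, ∠Z = -83.94°

-83.94°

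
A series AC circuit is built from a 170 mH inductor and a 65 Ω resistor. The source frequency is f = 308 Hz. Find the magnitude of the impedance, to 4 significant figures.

ω = 2πf = 1935 rad/s
X_L = ωL = 329.0 Ω
Z = 65.00 + j329.0 Ω
|Z| = √(65.00² + 329.0²) = 335.3 Ω

335.3 Ω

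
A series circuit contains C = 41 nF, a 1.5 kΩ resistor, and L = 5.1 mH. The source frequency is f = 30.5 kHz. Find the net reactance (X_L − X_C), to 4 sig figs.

ω = 2πf = 191600 rad/s
X_L = ωL = 977.3 Ω
X_C = 1/(ωC) = 127.3 Ω
X = 977.3 − 127.3 = 850.1 Ω

850.1 Ω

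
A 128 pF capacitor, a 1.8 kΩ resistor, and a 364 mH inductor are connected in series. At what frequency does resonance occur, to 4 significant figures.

23.32 kHz

ω₀ = 1/√(LC) = 1/√(0.364 × 1.28e-10) = 146500 rad/s
f₀ = ω₀/(2π) = 23.32 kHz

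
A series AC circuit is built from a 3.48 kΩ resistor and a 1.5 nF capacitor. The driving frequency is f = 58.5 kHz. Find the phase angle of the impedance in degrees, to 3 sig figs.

ω = 2πf = 367600 rad/s
X_C = 1/(ωC) = 1810 Ω
Z = 3480 − j1810 Ω
|Z| = √(3480² + 1810²) = 3920 Ω
∠Z = arctan(-1810/3480) = -27.5°

-27.5°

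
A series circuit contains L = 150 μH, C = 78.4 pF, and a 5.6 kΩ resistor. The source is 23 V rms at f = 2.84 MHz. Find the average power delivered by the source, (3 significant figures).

ω = 2πf = 1.784e+07 rad/s
X_L = ωL = 2680 Ω
X_C = 1/(ωC) = 715 Ω
Net reactance X = X_L − X_C = 1960 Ω
Z = 5600 + j1960 Ω
|Z| = √(5600² + 1960²) = 5930 Ω
∠Z = arctan(1960/5600) = 19.3°
I = V/|Z| = 3.88 mA
P = VI cos φ = 23 × 0.00388 × cos(19.3°) = 84.1 mW

84.1 mW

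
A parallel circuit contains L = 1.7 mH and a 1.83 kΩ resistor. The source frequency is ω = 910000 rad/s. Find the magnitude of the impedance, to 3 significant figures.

1180 Ω

X_L = ωL = 1550 Ω
Parallel: admittances add. Y = 1/R + 1/(jωL)
Y = (0.000546 − j0.000646) S
|Y| = 0.000846 S → |Z| = 1/|Y| = 1180 Ω, ∠Z = −∠Y = 49.8°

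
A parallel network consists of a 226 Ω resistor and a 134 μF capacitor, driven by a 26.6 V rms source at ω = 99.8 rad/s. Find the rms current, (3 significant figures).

375 mA

X_C = 1/(ωC) = 74.8 Ω
Parallel: admittances add. Y = 1/R + jωC
Y = (0.00442 + j0.0134) S
|Y| = 0.0141 S → |Z| = 1/|Y| = 71.0 Ω, ∠Z = −∠Y = -71.7°
I = V/|Z| = 26.6/71.0 = 375 mA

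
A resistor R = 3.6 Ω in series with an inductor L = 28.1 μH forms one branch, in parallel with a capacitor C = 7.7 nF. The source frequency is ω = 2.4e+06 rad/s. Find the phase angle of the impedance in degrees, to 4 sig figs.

X_L = ωL = 67.44 Ω
X_C = 1/(ωC) = 54.11 Ω
Branch 1 (R+jX_L): Z₁ = 3.600 + j67.44 Ω, |Z₁| = 67.54 Ω
Branch 2 (−jX_C): Z₂ = −j54.11 Ω
Parallel: Z = Z₁Z₂/(Z₁+Z₂), |Z| = 264.7 Ω, ∠Z = -77.94°

-77.94°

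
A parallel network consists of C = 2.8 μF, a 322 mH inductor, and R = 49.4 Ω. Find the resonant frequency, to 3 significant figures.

ω₀ = 1/√(LC) = 1/√(0.322 × 2.8e-06) = 1053 rad/s
f₀ = ω₀/(2π) = 168 Hz

168 Hz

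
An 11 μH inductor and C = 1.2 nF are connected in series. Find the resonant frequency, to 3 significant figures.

ω₀ = 1/√(LC) = 1/√(1.1e-05 × 1.2e-09) = 8.704e+06 rad/s
f₀ = ω₀/(2π) = 1.39 MHz

1.39 MHz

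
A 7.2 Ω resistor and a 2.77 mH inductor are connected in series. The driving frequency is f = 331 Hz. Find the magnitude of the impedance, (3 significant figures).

9.22 Ω

ω = 2πf = 2080 rad/s
X_L = ωL = 5.76 Ω
Z = 7.20 + j5.76 Ω
|Z| = √(7.20² + 5.76²) = 9.22 Ω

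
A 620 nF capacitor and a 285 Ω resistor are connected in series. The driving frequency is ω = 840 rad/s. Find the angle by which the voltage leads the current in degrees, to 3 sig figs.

-81.6°

X_C = 1/(ωC) = 1920 Ω
Z = 285 − j1920 Ω
|Z| = √(285² + 1920²) = 1940 Ω
∠Z = arctan(-1920/285) = -81.6°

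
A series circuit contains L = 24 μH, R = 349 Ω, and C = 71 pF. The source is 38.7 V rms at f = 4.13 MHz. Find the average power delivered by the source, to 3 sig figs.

ω = 2πf = 2.595e+07 rad/s
X_L = ωL = 623 Ω
X_C = 1/(ωC) = 543 Ω
Net reactance X = X_L − X_C = 80.0 Ω
Z = 349 + j80.0 Ω
|Z| = √(349² + 80.0²) = 358 Ω
∠Z = arctan(80.0/349) = 12.9°
I = V/|Z| = 108 mA
P = VI cos φ = 38.7 × 0.108 × cos(12.9°) = 4.08 W

4.08 W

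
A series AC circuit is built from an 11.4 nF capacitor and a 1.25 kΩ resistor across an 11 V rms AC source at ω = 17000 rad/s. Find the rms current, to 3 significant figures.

2.07 mA

X_C = 1/(ωC) = 5160 Ω
Z = 1250 − j5160 Ω
|Z| = √(1250² + 5160²) = 5310 Ω
I = V/|Z| = 11/5310 = 2.07 mA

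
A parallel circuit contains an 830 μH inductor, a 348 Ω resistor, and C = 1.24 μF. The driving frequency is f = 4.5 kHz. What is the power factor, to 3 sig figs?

ω = 2πf = 28270 rad/s
X_L = ωL = 23.5 Ω
X_C = 1/(ωC) = 28.5 Ω
Parallel: admittances add. Y = 1/R + 1/(jωL) + jωC
Y = (0.00287 − j0.00755) S
|Y| = 0.00808 S → |Z| = 1/|Y| = 124 Ω, ∠Z = −∠Y = 69.2°
cos φ = cos(69.2°) = 0.356

0.356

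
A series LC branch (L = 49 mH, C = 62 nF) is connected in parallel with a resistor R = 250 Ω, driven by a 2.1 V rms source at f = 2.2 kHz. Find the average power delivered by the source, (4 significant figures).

17.64 mW

ω = 2πf = 13820 rad/s
X_L = ωL = 677.3 Ω
X_C = 1/(ωC) = 1167 Ω
Branch 1: Z₁ = R = 250.0 Ω
Branch 2 (series LC): Z₂ = j(X_L − X_C) = −j489.5 Ω
Parallel: Z = Z₁Z₂/(Z₁+Z₂), |Z| = 222.6 Ω, ∠Z = -27.05°
I = V/|Z| = 9.432 mA
P = VI cos φ = 2.1 × 0.009432 × cos(-27.05°) = 17.64 mW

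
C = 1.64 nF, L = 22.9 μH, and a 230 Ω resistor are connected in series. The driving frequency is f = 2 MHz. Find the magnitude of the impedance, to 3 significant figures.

332 Ω

ω = 2πf = 1.257e+07 rad/s
X_L = ωL = 288 Ω
X_C = 1/(ωC) = 48.5 Ω
Net reactance X = X_L − X_C = 239 Ω
Z = 230 + j239 Ω
|Z| = √(230² + 239²) = 332 Ω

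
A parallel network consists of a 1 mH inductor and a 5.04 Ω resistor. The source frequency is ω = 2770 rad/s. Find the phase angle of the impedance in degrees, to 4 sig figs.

X_L = ωL = 2.770 Ω
Parallel: admittances add. Y = 1/R + 1/(jωL)
Y = (0.1984 − j0.3610) S
|Y| = 0.4119 S → |Z| = 1/|Y| = 2.428 Ω, ∠Z = −∠Y = 61.21°

61.21°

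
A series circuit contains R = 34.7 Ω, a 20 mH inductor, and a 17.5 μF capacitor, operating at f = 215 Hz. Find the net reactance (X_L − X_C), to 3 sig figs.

ω = 2πf = 1351 rad/s
X_L = ωL = 27.0 Ω
X_C = 1/(ωC) = 42.3 Ω
X = 27.0 − 42.3 = -15.3 Ω

-15.3 Ω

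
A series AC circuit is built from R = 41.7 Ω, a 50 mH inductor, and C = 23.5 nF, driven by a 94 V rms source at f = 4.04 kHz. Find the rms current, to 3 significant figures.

ω = 2πf = 25380 rad/s
X_L = ωL = 1270 Ω
X_C = 1/(ωC) = 1680 Ω
Net reactance X = X_L − X_C = -407 Ω
Z = 41.7 − j407 Ω
|Z| = √(41.7² + 407²) = 409 Ω
I = V/|Z| = 94/409 = 230 mA

230 mA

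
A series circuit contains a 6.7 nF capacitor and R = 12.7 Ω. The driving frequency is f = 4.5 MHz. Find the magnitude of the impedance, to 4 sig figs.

ω = 2πf = 2.827e+07 rad/s
X_C = 1/(ωC) = 5.279 Ω
Z = 12.70 − j5.279 Ω
|Z| = √(12.70² + 5.279²) = 13.75 Ω

13.75 Ω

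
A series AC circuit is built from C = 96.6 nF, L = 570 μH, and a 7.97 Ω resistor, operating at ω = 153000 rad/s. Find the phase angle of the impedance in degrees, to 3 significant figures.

67.8°

X_L = ωL = 87.2 Ω
X_C = 1/(ωC) = 67.7 Ω
Net reactance X = X_L − X_C = 19.6 Ω
Z = 7.97 + j19.6 Ω
|Z| = √(7.97² + 19.6²) = 21.1 Ω
∠Z = arctan(19.6/7.97) = 67.8°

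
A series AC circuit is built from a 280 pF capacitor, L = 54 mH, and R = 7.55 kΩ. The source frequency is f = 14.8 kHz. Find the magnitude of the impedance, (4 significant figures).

ω = 2πf = 92990 rad/s
X_L = ωL = 5022 Ω
X_C = 1/(ωC) = 38410 Ω
Net reactance X = X_L − X_C = -33380 Ω
Z = 7550 − j33380 Ω
|Z| = √(7550² + 33380²) = 34230 Ω

34230 Ω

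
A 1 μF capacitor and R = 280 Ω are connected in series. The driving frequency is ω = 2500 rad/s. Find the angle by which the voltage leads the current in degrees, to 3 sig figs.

X_C = 1/(ωC) = 400 Ω
Z = 280 − j400 Ω
|Z| = √(280² + 400²) = 488 Ω
∠Z = arctan(-400/280) = -55.0°

-55.0°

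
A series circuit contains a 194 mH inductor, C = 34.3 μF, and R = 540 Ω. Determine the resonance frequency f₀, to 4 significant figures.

ω₀ = 1/√(LC) = 1/√(0.194 × 3.43e-05) = 387.7 rad/s
f₀ = ω₀/(2π) = 61.70 Hz

61.70 Hz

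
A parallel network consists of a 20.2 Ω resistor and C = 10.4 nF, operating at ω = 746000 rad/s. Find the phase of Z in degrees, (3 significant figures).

X_C = 1/(ωC) = 129 Ω
Parallel: admittances add. Y = 1/R + jωC
Y = (0.0495 + j0.00776) S
|Y| = 0.0501 S → |Z| = 1/|Y| = 20.0 Ω, ∠Z = −∠Y = -8.91°

-8.91°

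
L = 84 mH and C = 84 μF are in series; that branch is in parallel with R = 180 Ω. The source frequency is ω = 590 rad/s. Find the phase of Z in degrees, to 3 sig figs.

X_L = ωL = 49.6 Ω
X_C = 1/(ωC) = 20.2 Ω
Branch 1: Z₁ = R = 180 Ω
Branch 2 (series LC): Z₂ = j(X_L − X_C) = j29.4 Ω
Parallel: Z = Z₁Z₂/(Z₁+Z₂), |Z| = 29.0 Ω, ∠Z = 80.7°

80.7°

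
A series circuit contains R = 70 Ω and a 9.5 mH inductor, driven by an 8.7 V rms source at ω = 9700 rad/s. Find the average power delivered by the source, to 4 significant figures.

X_L = ωL = 92.15 Ω
Z = 70.00 + j92.15 Ω
|Z| = √(70.00² + 92.15²) = 115.7 Ω
∠Z = arctan(92.15/70.00) = 52.78°
I = V/|Z| = 75.18 mA
P = VI cos φ = 8.7 × 0.07518 × cos(52.78°) = 395.6 mW

395.6 mW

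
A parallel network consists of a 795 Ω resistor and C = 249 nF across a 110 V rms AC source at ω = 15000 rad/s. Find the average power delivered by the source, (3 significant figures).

15.2 W

X_C = 1/(ωC) = 268 Ω
Parallel: admittances add. Y = 1/R + jωC
Y = (0.00126 + j0.00374) S
|Y| = 0.00394 S → |Z| = 1/|Y| = 254 Ω, ∠Z = −∠Y = -71.4°
I = V/|Z| = 434 mA
P = VI cos φ = 110 × 0.434 × cos(-71.4°) = 15.2 W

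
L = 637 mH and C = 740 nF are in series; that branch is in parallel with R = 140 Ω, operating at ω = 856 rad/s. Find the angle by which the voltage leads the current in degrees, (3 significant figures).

X_L = ωL = 545 Ω
X_C = 1/(ωC) = 1580 Ω
Branch 1: Z₁ = R = 140 Ω
Branch 2 (series LC): Z₂ = j(X_L − X_C) = −j1030 Ω
Parallel: Z = Z₁Z₂/(Z₁+Z₂), |Z| = 139 Ω, ∠Z = -7.72°

-7.72°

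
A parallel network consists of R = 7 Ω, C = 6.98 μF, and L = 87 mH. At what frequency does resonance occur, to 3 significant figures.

ω₀ = 1/√(LC) = 1/√(0.087 × 6.98e-06) = 1283 rad/s
f₀ = ω₀/(2π) = 204 Hz

204 Hz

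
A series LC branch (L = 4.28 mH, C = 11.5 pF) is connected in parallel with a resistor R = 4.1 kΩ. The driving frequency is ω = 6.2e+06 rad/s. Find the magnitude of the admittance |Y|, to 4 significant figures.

X_L = ωL = 26540 Ω
X_C = 1/(ωC) = 14030 Ω
Branch 1: Z₁ = R = 4100 Ω
Branch 2 (series LC): Z₂ = j(X_L − X_C) = j12510 Ω
Parallel: Z = Z₁Z₂/(Z₁+Z₂), |Z| = 3896 Ω, ∠Z = 18.14°
|Y| = 1/|Z| = 256.7 μS

256.7 μS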